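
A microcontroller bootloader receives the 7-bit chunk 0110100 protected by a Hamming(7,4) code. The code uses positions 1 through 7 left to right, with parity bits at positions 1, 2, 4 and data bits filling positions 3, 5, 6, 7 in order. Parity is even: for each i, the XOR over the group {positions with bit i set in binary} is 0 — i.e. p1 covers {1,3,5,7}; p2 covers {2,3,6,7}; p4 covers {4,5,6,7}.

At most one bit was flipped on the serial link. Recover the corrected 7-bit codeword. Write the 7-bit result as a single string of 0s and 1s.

0111100

s1 (pos 1,3,5,7): 0⊕1⊕1⊕0 = 0
s2 (pos 2,3,6,7): 1⊕1⊕0⊕0 = 0
s4 (pos 4,5,6,7): 0⊕1⊕0⊕0 = 1
Syndrome s4…s1 = 100 → error at position 4.
Flip position 4: 0110100 → 0111100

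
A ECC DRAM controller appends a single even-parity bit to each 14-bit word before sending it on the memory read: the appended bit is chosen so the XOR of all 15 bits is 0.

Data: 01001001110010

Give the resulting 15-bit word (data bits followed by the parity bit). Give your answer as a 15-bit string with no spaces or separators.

XOR of the 14 data bits: 0⊕1⊕0⊕0⊕1⊕0⊕0⊕1⊕1⊕1⊕0⊕0⊕1⊕0 = 0
Parity bit = 0 (so all 15 bits XOR to 0).

010010011100100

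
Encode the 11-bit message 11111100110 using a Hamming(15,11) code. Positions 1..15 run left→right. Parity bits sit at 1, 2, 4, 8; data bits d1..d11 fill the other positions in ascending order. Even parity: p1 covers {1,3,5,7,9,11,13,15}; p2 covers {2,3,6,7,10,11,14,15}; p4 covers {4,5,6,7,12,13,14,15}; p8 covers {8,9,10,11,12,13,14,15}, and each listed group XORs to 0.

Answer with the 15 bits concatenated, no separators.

111111101100110

Place data at non-parity positions: p1 p2 1 p4 1 1 1 p8 1 1 0 0 1 1 0
p1 (pos 1,3,5,7,9,11,13,15): XOR of data positions = 1⊕1⊕1⊕1⊕0⊕1⊕0 = 1
p2 (pos 2,3,6,7,10,11,14,15): XOR of data positions = 1⊕1⊕1⊕1⊕0⊕1⊕0 = 1
p4 (pos 4,5,6,7,12,13,14,15): XOR of data positions = 1⊕1⊕1⊕0⊕1⊕1⊕0 = 1
p8 (pos 8,9,10,11,12,13,14,15): XOR of data positions = 1⊕1⊕0⊕0⊕1⊕1⊕0 = 0
Codeword: 111111101100110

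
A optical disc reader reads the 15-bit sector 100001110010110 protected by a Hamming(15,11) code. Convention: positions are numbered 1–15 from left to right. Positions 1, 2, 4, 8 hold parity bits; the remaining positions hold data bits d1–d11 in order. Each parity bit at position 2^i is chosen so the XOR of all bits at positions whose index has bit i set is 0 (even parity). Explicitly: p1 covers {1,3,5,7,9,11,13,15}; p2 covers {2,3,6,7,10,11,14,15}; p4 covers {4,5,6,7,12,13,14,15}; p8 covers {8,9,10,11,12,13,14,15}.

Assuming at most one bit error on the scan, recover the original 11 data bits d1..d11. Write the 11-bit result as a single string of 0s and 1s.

00110010110

s1 (pos 1,3,5,7,9,11,13,15): 1⊕0⊕0⊕1⊕0⊕1⊕1⊕0 = 0
s2 (pos 2,3,6,7,10,11,14,15): 0⊕0⊕1⊕1⊕0⊕1⊕1⊕0 = 0
s4 (pos 4,5,6,7,12,13,14,15): 0⊕0⊕1⊕1⊕0⊕1⊕1⊕0 = 0
s8 (pos 8,9,10,11,12,13,14,15): 1⊕0⊕0⊕1⊕0⊕1⊕1⊕0 = 0
Syndrome s8…s1 = 0000 → no error.
Read data bits from positions 3,5,6,7,9,10,11,12,13,14,15: 00110010110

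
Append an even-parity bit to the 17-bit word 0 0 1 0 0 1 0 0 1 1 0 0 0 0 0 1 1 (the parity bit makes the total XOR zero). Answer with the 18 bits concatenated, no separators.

XOR of the 17 data bits: 0⊕0⊕1⊕0⊕0⊕1⊕0⊕0⊕1⊕1⊕0⊕0⊕0⊕0⊕0⊕1⊕1 = 0
Parity bit = 0 (so all 18 bits XOR to 0).

001001001100000110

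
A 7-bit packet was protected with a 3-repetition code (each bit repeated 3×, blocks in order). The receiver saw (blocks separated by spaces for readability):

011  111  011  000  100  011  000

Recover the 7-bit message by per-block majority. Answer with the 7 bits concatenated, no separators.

1110010

Block 1 (011): 2 ones → 1
Block 2 (111): 3 ones → 1
Block 3 (011): 2 ones → 1
Block 4 (000): 0 ones → 0
Block 5 (100): 1 one → 0
Block 6 (011): 2 ones → 1
Block 7 (000): 0 ones → 0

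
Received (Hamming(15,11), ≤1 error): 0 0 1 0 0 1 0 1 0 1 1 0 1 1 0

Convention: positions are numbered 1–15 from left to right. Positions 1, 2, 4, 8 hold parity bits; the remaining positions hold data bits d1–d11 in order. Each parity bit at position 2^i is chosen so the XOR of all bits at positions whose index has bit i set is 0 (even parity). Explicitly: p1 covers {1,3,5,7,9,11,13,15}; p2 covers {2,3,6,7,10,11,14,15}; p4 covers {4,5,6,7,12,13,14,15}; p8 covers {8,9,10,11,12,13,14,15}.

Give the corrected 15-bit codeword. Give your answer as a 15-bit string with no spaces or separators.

001001010110111

s1 (pos 1,3,5,7,9,11,13,15): 0⊕1⊕0⊕0⊕0⊕1⊕1⊕0 = 1
s2 (pos 2,3,6,7,10,11,14,15): 0⊕1⊕1⊕0⊕1⊕1⊕1⊕0 = 1
s4 (pos 4,5,6,7,12,13,14,15): 0⊕0⊕1⊕0⊕0⊕1⊕1⊕0 = 1
s8 (pos 8,9,10,11,12,13,14,15): 1⊕0⊕1⊕1⊕0⊕1⊕1⊕0 = 1
Syndrome s8…s1 = 1111 → error at position 15.
Flip position 15: 001001010110110 → 001001010110111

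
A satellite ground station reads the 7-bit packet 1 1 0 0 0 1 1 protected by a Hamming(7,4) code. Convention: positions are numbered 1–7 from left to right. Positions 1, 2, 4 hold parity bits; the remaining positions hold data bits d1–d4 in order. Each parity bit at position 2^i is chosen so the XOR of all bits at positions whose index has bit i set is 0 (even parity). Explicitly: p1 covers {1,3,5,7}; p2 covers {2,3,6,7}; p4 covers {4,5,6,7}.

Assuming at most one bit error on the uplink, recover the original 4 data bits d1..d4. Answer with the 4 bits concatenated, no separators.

s1 (pos 1,3,5,7): 1⊕0⊕0⊕1 = 0
s2 (pos 2,3,6,7): 1⊕0⊕1⊕1 = 1
s4 (pos 4,5,6,7): 0⊕0⊕1⊕1 = 0
Syndrome s4…s1 = 010 → error at position 2.
Flip position 2: 1100011 → 1000011
Read data bits from positions 3,5,6,7: 0011

0011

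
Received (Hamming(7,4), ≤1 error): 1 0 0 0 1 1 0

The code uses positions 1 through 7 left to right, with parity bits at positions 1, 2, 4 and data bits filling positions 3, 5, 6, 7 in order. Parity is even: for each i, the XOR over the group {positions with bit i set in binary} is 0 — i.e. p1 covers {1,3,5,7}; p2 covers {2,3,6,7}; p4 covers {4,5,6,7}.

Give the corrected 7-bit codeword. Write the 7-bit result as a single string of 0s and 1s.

1100110

s1 (pos 1,3,5,7): 1⊕0⊕1⊕0 = 0
s2 (pos 2,3,6,7): 0⊕0⊕1⊕0 = 1
s4 (pos 4,5,6,7): 0⊕1⊕1⊕0 = 0
Syndrome s4…s1 = 010 → error at position 2.
Flip position 2: 1000110 → 1100110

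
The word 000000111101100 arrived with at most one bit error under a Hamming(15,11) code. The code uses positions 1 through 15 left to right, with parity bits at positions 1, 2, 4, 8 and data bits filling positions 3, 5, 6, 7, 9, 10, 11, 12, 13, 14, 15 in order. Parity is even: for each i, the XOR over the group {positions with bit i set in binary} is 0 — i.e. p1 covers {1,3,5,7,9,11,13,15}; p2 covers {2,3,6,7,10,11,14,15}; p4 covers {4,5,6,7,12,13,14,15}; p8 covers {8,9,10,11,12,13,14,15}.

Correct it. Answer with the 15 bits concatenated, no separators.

000000111101000

s1 (pos 1,3,5,7,9,11,13,15): 0⊕0⊕0⊕1⊕1⊕0⊕1⊕0 = 1
s2 (pos 2,3,6,7,10,11,14,15): 0⊕0⊕0⊕1⊕1⊕0⊕0⊕0 = 0
s4 (pos 4,5,6,7,12,13,14,15): 0⊕0⊕0⊕1⊕1⊕1⊕0⊕0 = 1
s8 (pos 8,9,10,11,12,13,14,15): 1⊕1⊕1⊕0⊕1⊕1⊕0⊕0 = 1
Syndrome s8…s1 = 1101 → error at position 13.
Flip position 13: 000000111101100 → 000000111101000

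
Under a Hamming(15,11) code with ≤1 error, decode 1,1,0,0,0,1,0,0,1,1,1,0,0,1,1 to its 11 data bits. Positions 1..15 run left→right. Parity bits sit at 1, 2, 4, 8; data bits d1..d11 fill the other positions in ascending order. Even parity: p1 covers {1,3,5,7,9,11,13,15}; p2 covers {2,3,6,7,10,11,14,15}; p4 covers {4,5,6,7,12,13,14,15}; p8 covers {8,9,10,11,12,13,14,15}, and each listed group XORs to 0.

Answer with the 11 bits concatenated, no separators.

00101111011

s1 (pos 1,3,5,7,9,11,13,15): 1⊕0⊕0⊕0⊕1⊕1⊕0⊕1 = 0
s2 (pos 2,3,6,7,10,11,14,15): 1⊕0⊕1⊕0⊕1⊕1⊕1⊕1 = 0
s4 (pos 4,5,6,7,12,13,14,15): 0⊕0⊕1⊕0⊕0⊕0⊕1⊕1 = 1
s8 (pos 8,9,10,11,12,13,14,15): 0⊕1⊕1⊕1⊕0⊕0⊕1⊕1 = 1
Syndrome s8…s1 = 1100 → error at position 12.
Flip position 12: 110001001110011 → 110001001111011
Read data bits from positions 3,5,6,7,9,10,11,12,13,14,15: 00101111011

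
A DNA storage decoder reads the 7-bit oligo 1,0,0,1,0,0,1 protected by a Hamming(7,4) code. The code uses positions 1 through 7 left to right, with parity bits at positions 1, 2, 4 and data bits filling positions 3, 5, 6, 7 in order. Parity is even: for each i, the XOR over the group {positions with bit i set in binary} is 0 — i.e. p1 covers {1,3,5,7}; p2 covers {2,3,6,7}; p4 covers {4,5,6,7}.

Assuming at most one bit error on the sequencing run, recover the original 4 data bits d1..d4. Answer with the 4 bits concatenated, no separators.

0001

s1 (pos 1,3,5,7): 1⊕0⊕0⊕1 = 0
s2 (pos 2,3,6,7): 0⊕0⊕0⊕1 = 1
s4 (pos 4,5,6,7): 1⊕0⊕0⊕1 = 0
Syndrome s4…s1 = 010 → error at position 2.
Flip position 2: 1001001 → 1101001
Read data bits from positions 3,5,6,7: 0001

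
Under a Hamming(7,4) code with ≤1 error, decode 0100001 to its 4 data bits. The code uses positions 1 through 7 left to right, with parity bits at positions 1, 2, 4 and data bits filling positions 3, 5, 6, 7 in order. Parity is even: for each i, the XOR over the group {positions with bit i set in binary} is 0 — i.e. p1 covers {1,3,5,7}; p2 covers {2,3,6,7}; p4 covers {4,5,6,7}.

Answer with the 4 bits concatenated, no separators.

0101

s1 (pos 1,3,5,7): 0⊕0⊕0⊕1 = 1
s2 (pos 2,3,6,7): 1⊕0⊕0⊕1 = 0
s4 (pos 4,5,6,7): 0⊕0⊕0⊕1 = 1
Syndrome s4…s1 = 101 → error at position 5.
Flip position 5: 0100001 → 0100101
Read data bits from positions 3,5,6,7: 0101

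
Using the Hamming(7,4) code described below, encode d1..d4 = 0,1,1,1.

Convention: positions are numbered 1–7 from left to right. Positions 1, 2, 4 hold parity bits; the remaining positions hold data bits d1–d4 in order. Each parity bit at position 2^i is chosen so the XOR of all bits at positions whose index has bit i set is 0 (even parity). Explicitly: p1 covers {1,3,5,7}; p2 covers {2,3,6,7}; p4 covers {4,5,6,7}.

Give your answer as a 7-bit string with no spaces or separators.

0001111

Place data at non-parity positions: p1 p2 0 p4 1 1 1
p1 (pos 1,3,5,7): XOR of data positions = 0⊕1⊕1 = 0
p2 (pos 2,3,6,7): XOR of data positions = 0⊕1⊕1 = 0
p4 (pos 4,5,6,7): XOR of data positions = 1⊕1⊕1 = 1
Codeword: 0001111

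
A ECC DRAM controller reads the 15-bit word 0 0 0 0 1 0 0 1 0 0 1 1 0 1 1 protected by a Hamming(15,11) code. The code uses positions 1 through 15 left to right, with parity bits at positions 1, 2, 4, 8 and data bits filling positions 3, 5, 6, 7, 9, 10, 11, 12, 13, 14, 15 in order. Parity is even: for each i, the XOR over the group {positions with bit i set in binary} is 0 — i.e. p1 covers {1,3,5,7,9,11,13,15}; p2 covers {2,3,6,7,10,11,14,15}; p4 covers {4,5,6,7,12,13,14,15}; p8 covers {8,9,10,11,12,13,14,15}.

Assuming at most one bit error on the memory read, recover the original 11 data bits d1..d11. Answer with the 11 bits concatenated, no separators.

01000001011

s1 (pos 1,3,5,7,9,11,13,15): 0⊕0⊕1⊕0⊕0⊕1⊕0⊕1 = 1
s2 (pos 2,3,6,7,10,11,14,15): 0⊕0⊕0⊕0⊕0⊕1⊕1⊕1 = 1
s4 (pos 4,5,6,7,12,13,14,15): 0⊕1⊕0⊕0⊕1⊕0⊕1⊕1 = 0
s8 (pos 8,9,10,11,12,13,14,15): 1⊕0⊕0⊕1⊕1⊕0⊕1⊕1 = 1
Syndrome s8…s1 = 1011 → error at position 11.
Flip position 11: 000010010011011 → 000010010001011
Read data bits from positions 3,5,6,7,9,10,11,12,13,14,15: 01000001011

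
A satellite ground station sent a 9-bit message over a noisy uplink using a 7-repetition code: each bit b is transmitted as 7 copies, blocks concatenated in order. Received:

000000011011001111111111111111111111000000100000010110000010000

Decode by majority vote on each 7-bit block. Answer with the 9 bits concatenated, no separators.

011110000

Block 1 (0000000): 0 ones → 0
Block 2 (1101100): 4 ones → 1
Block 3 (1111111): 7 ones → 1
Block 4 (1111111): 7 ones → 1
Block 5 (1111111): 7 ones → 1
Block 6 (1000000): 1 one → 0
Block 7 (1000000): 1 one → 0
Block 8 (1011000): 3 ones → 0
Block 9 (0010000): 1 one → 0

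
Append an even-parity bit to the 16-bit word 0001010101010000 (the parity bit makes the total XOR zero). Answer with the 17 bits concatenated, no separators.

00010101010100001

XOR of the 16 data bits: 0⊕0⊕0⊕1⊕0⊕1⊕0⊕1⊕0⊕1⊕0⊕1⊕0⊕0⊕0⊕0 = 1
Parity bit = 1 (so all 17 bits XOR to 0).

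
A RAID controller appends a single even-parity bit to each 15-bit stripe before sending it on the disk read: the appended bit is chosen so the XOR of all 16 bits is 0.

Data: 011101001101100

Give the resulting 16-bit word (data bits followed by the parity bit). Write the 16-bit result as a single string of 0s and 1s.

0111010011011000

XOR of the 15 data bits: 0⊕1⊕1⊕1⊕0⊕1⊕0⊕0⊕1⊕1⊕0⊕1⊕1⊕0⊕0 = 0
Parity bit = 0 (so all 16 bits XOR to 0).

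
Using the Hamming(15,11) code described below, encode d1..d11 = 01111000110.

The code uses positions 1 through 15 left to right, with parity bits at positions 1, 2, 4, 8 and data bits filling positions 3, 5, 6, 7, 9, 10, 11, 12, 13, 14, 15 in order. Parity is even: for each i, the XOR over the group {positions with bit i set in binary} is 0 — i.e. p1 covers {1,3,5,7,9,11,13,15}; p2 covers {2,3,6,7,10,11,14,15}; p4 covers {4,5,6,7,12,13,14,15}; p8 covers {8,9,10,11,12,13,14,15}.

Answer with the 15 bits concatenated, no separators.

010111111000110

Place data at non-parity positions: p1 p2 0 p4 1 1 1 p8 1 0 0 0 1 1 0
p1 (pos 1,3,5,7,9,11,13,15): XOR of data positions = 0⊕1⊕1⊕1⊕0⊕1⊕0 = 0
p2 (pos 2,3,6,7,10,11,14,15): XOR of data positions = 0⊕1⊕1⊕0⊕0⊕1⊕0 = 1
p4 (pos 4,5,6,7,12,13,14,15): XOR of data positions = 1⊕1⊕1⊕0⊕1⊕1⊕0 = 1
p8 (pos 8,9,10,11,12,13,14,15): XOR of data positions = 1⊕0⊕0⊕0⊕1⊕1⊕0 = 1
Codeword: 010111111000110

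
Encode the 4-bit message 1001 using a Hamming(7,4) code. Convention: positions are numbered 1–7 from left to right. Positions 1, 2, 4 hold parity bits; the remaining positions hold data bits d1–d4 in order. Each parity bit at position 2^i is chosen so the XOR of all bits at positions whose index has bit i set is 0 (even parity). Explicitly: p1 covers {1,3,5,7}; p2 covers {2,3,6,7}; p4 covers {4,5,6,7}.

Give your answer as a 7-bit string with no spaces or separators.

0011001

Place data at non-parity positions: p1 p2 1 p4 0 0 1
p1 (pos 1,3,5,7): XOR of data positions = 1⊕0⊕1 = 0
p2 (pos 2,3,6,7): XOR of data positions = 1⊕0⊕1 = 0
p4 (pos 4,5,6,7): XOR of data positions = 0⊕0⊕1 = 1
Codeword: 0011001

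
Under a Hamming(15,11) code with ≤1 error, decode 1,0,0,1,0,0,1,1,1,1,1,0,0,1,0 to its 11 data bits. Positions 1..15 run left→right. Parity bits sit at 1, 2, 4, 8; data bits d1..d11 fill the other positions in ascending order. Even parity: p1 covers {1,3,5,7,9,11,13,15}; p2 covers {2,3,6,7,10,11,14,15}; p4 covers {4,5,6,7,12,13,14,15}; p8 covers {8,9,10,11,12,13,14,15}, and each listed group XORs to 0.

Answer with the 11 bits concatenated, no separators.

00011111010

s1 (pos 1,3,5,7,9,11,13,15): 1⊕0⊕0⊕1⊕1⊕1⊕0⊕0 = 0
s2 (pos 2,3,6,7,10,11,14,15): 0⊕0⊕0⊕1⊕1⊕1⊕1⊕0 = 0
s4 (pos 4,5,6,7,12,13,14,15): 1⊕0⊕0⊕1⊕0⊕0⊕1⊕0 = 1
s8 (pos 8,9,10,11,12,13,14,15): 1⊕1⊕1⊕1⊕0⊕0⊕1⊕0 = 1
Syndrome s8…s1 = 1100 → error at position 12.
Flip position 12: 100100111110010 → 100100111111010
Read data bits from positions 3,5,6,7,9,10,11,12,13,14,15: 00011111010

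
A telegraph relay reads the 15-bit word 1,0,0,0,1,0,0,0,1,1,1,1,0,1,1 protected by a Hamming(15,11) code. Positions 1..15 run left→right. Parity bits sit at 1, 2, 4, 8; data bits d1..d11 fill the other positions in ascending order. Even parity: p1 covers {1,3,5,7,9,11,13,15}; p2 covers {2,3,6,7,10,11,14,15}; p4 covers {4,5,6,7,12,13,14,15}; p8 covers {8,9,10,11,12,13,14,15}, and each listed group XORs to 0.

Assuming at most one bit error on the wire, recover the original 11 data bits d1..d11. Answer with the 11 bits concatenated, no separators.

01001111011

s1 (pos 1,3,5,7,9,11,13,15): 1⊕0⊕1⊕0⊕1⊕1⊕0⊕1 = 1
s2 (pos 2,3,6,7,10,11,14,15): 0⊕0⊕0⊕0⊕1⊕1⊕1⊕1 = 0
s4 (pos 4,5,6,7,12,13,14,15): 0⊕1⊕0⊕0⊕1⊕0⊕1⊕1 = 0
s8 (pos 8,9,10,11,12,13,14,15): 0⊕1⊕1⊕1⊕1⊕0⊕1⊕1 = 0
Syndrome s8…s1 = 0001 → error at position 1.
Flip position 1: 100010001111011 → 000010001111011
Read data bits from positions 3,5,6,7,9,10,11,12,13,14,15: 01001111011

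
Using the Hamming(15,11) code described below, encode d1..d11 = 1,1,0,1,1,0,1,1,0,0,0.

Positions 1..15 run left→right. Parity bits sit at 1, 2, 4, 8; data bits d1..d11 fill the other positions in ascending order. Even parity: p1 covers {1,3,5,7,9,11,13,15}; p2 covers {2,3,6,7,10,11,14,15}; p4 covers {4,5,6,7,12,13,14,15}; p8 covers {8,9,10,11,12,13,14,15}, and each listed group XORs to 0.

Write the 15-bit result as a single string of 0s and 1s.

111110111011000

Place data at non-parity positions: p1 p2 1 p4 1 0 1 p8 1 0 1 1 0 0 0
p1 (pos 1,3,5,7,9,11,13,15): XOR of data positions = 1⊕1⊕1⊕1⊕1⊕0⊕0 = 1
p2 (pos 2,3,6,7,10,11,14,15): XOR of data positions = 1⊕0⊕1⊕0⊕1⊕0⊕0 = 1
p4 (pos 4,5,6,7,12,13,14,15): XOR of data positions = 1⊕0⊕1⊕1⊕0⊕0⊕0 = 1
p8 (pos 8,9,10,11,12,13,14,15): XOR of data positions = 1⊕0⊕1⊕1⊕0⊕0⊕0 = 1
Codeword: 111110111011000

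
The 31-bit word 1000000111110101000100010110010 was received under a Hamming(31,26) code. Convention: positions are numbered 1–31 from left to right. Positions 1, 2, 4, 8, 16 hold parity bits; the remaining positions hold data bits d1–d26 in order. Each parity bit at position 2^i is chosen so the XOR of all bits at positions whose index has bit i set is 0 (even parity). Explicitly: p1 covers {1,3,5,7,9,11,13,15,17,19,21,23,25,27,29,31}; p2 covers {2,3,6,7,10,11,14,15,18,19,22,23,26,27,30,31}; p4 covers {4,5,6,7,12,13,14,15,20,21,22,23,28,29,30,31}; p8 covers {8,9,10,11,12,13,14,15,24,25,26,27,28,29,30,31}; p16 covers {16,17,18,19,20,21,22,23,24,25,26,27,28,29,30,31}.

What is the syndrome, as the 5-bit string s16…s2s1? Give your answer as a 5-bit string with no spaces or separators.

00000

s1 (pos 1,3,5,7,9,11,13,15,17,19,21,23,25,27,29,31): 1⊕0⊕0⊕0⊕1⊕1⊕0⊕0⊕0⊕0⊕0⊕0⊕0⊕1⊕0⊕0 = 0
s2 (pos 2,3,6,7,10,11,14,15,18,19,22,23,26,27,30,31): 0⊕0⊕0⊕0⊕1⊕1⊕1⊕0⊕0⊕0⊕0⊕0⊕1⊕1⊕1⊕0 = 0
s4 (pos 4,5,6,7,12,13,14,15,20,21,22,23,28,29,30,31): 0⊕0⊕0⊕0⊕1⊕0⊕1⊕0⊕1⊕0⊕0⊕0⊕0⊕0⊕1⊕0 = 0
s8 (pos 8,9,10,11,12,13,14,15,24,25,26,27,28,29,30,31): 1⊕1⊕1⊕1⊕1⊕0⊕1⊕0⊕1⊕0⊕1⊕1⊕0⊕0⊕1⊕0 = 0
s16 (pos 16,17,18,19,20,21,22,23,24,25,26,27,28,29,30,31): 1⊕0⊕0⊕0⊕1⊕0⊕0⊕0⊕1⊕0⊕1⊕1⊕0⊕0⊕1⊕0 = 0
Syndrome s16…s1 = 00000 → no error.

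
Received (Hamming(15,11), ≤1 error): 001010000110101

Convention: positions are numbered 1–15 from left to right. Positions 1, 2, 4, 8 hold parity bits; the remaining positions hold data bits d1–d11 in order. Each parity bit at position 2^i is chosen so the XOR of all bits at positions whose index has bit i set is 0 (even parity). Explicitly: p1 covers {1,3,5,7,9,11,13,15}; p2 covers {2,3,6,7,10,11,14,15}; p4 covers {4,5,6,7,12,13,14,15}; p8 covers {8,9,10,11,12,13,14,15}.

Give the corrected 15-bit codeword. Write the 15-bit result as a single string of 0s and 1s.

001000000110101

s1 (pos 1,3,5,7,9,11,13,15): 0⊕1⊕1⊕0⊕0⊕1⊕1⊕1 = 1
s2 (pos 2,3,6,7,10,11,14,15): 0⊕1⊕0⊕0⊕1⊕1⊕0⊕1 = 0
s4 (pos 4,5,6,7,12,13,14,15): 0⊕1⊕0⊕0⊕0⊕1⊕0⊕1 = 1
s8 (pos 8,9,10,11,12,13,14,15): 0⊕0⊕1⊕1⊕0⊕1⊕0⊕1 = 0
Syndrome s8…s1 = 0101 → error at position 5.
Flip position 5: 001010000110101 → 001000000110101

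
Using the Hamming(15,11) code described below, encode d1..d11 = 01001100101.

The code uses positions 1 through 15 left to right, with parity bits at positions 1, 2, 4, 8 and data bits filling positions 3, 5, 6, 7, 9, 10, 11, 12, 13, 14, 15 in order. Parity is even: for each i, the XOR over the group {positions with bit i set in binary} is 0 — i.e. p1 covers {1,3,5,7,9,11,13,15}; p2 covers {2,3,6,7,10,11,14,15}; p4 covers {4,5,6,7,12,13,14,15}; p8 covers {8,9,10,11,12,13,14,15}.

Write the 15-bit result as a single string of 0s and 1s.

000110001100101

Place data at non-parity positions: p1 p2 0 p4 1 0 0 p8 1 1 0 0 1 0 1
p1 (pos 1,3,5,7,9,11,13,15): XOR of data positions = 0⊕1⊕0⊕1⊕0⊕1⊕1 = 0
p2 (pos 2,3,6,7,10,11,14,15): XOR of data positions = 0⊕0⊕0⊕1⊕0⊕0⊕1 = 0
p4 (pos 4,5,6,7,12,13,14,15): XOR of data positions = 1⊕0⊕0⊕0⊕1⊕0⊕1 = 1
p8 (pos 8,9,10,11,12,13,14,15): XOR of data positions = 1⊕1⊕0⊕0⊕1⊕0⊕1 = 0
Codeword: 000110001100101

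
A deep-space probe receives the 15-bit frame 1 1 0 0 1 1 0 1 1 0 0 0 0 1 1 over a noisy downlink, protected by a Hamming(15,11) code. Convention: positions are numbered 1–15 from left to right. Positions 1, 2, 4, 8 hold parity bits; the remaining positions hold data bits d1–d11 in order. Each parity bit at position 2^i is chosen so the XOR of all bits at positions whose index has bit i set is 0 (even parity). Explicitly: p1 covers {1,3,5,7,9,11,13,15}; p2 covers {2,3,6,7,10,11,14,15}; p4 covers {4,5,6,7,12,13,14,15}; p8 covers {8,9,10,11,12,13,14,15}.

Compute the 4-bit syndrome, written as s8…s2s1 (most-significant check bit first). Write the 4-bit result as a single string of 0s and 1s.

s1 (pos 1,3,5,7,9,11,13,15): 1⊕0⊕1⊕0⊕1⊕0⊕0⊕1 = 0
s2 (pos 2,3,6,7,10,11,14,15): 1⊕0⊕1⊕0⊕0⊕0⊕1⊕1 = 0
s4 (pos 4,5,6,7,12,13,14,15): 0⊕1⊕1⊕0⊕0⊕0⊕1⊕1 = 0
s8 (pos 8,9,10,11,12,13,14,15): 1⊕1⊕0⊕0⊕0⊕0⊕1⊕1 = 0
Syndrome s8…s1 = 0000 → no error.

0000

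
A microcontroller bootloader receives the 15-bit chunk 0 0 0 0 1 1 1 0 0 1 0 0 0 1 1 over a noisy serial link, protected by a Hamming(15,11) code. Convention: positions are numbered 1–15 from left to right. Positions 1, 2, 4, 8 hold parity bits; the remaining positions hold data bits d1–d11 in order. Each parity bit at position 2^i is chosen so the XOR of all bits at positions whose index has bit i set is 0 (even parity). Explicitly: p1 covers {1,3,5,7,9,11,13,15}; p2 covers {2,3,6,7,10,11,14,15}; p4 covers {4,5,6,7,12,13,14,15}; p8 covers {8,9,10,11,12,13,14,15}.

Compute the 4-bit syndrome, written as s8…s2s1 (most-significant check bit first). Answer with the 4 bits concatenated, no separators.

1111

s1 (pos 1,3,5,7,9,11,13,15): 0⊕0⊕1⊕1⊕0⊕0⊕0⊕1 = 1
s2 (pos 2,3,6,7,10,11,14,15): 0⊕0⊕1⊕1⊕1⊕0⊕1⊕1 = 1
s4 (pos 4,5,6,7,12,13,14,15): 0⊕1⊕1⊕1⊕0⊕0⊕1⊕1 = 1
s8 (pos 8,9,10,11,12,13,14,15): 0⊕0⊕1⊕0⊕0⊕0⊕1⊕1 = 1
Syndrome s8…s1 = 1111 → error at position 15.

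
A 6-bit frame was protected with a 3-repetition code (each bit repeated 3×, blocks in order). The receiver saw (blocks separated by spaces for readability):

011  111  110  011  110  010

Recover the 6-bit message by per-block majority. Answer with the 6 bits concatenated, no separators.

Block 1 (011): 2 ones → 1
Block 2 (111): 3 ones → 1
Block 3 (110): 2 ones → 1
Block 4 (011): 2 ones → 1
Block 5 (110): 2 ones → 1
Block 6 (010): 1 one → 0

111110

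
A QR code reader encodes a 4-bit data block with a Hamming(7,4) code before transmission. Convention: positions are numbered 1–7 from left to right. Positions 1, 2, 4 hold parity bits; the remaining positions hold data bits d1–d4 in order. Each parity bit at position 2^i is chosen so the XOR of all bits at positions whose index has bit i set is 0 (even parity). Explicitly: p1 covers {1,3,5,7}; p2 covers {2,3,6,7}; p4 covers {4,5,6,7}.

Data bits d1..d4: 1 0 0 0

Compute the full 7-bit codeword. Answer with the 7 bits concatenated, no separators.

Place data at non-parity positions: p1 p2 1 p4 0 0 0
p1 (pos 1,3,5,7): XOR of data positions = 1⊕0⊕0 = 1
p2 (pos 2,3,6,7): XOR of data positions = 1⊕0⊕0 = 1
p4 (pos 4,5,6,7): XOR of data positions = 0⊕0⊕0 = 0
Codeword: 1110000

1110000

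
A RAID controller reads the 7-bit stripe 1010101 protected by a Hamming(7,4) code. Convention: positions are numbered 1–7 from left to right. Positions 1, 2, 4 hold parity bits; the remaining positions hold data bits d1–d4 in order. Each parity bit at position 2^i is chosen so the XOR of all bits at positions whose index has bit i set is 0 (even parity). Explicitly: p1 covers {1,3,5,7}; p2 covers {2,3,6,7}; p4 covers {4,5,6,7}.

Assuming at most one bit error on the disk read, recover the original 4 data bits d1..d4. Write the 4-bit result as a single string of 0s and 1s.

1101

s1 (pos 1,3,5,7): 1⊕1⊕1⊕1 = 0
s2 (pos 2,3,6,7): 0⊕1⊕0⊕1 = 0
s4 (pos 4,5,6,7): 0⊕1⊕0⊕1 = 0
Syndrome s4…s1 = 000 → no error.
Read data bits from positions 3,5,6,7: 1101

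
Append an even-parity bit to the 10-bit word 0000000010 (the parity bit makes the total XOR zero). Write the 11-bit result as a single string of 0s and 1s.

00000000101

XOR of the 10 data bits: 0⊕0⊕0⊕0⊕0⊕0⊕0⊕0⊕1⊕0 = 1
Parity bit = 1 (so all 11 bits XOR to 0).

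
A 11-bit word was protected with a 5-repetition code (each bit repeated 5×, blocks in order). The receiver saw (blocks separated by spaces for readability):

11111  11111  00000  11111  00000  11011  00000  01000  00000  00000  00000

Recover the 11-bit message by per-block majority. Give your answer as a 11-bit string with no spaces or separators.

11010100000

Block 1 (11111): 5 ones → 1
Block 2 (11111): 5 ones → 1
Block 3 (00000): 0 ones → 0
Block 4 (11111): 5 ones → 1
Block 5 (00000): 0 ones → 0
Block 6 (11011): 4 ones → 1
Block 7 (00000): 0 ones → 0
Block 8 (01000): 1 one → 0
Block 9 (00000): 0 ones → 0
Block 10 (00000): 0 ones → 0
Block 11 (00000): 0 ones → 0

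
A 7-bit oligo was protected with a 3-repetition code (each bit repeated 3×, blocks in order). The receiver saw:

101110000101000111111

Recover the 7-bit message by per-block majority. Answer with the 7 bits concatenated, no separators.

Block 1 (101): 2 ones → 1
Block 2 (110): 2 ones → 1
Block 3 (000): 0 ones → 0
Block 4 (101): 2 ones → 1
Block 5 (000): 0 ones → 0
Block 6 (111): 3 ones → 1
Block 7 (111): 3 ones → 1

1101011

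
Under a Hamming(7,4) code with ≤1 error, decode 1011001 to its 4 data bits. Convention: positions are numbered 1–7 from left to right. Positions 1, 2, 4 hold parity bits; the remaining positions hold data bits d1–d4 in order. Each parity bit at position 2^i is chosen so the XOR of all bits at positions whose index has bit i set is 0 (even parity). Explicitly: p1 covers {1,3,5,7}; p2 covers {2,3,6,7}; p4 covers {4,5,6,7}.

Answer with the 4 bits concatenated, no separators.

1001

s1 (pos 1,3,5,7): 1⊕1⊕0⊕1 = 1
s2 (pos 2,3,6,7): 0⊕1⊕0⊕1 = 0
s4 (pos 4,5,6,7): 1⊕0⊕0⊕1 = 0
Syndrome s4…s1 = 001 → error at position 1.
Flip position 1: 1011001 → 0011001
Read data bits from positions 3,5,6,7: 1001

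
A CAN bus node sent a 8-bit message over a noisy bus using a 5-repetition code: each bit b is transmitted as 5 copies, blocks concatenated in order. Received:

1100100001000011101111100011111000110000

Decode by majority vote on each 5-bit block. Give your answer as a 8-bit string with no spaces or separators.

10011100

Block 1 (11001): 3 ones → 1
Block 2 (00001): 1 one → 0
Block 3 (00001): 1 one → 0
Block 4 (11011): 4 ones → 1
Block 5 (11100): 3 ones → 1
Block 6 (01111): 4 ones → 1
Block 7 (10001): 2 ones → 0
Block 8 (10000): 1 one → 0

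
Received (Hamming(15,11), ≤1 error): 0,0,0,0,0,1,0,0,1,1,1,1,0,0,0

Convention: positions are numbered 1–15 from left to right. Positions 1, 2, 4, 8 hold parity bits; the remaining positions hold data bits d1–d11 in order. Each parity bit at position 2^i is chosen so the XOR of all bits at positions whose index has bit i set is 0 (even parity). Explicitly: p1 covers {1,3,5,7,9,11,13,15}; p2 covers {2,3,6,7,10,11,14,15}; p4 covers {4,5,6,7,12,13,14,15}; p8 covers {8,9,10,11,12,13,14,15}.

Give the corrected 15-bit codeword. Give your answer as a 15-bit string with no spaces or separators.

s1 (pos 1,3,5,7,9,11,13,15): 0⊕0⊕0⊕0⊕1⊕1⊕0⊕0 = 0
s2 (pos 2,3,6,7,10,11,14,15): 0⊕0⊕1⊕0⊕1⊕1⊕0⊕0 = 1
s4 (pos 4,5,6,7,12,13,14,15): 0⊕0⊕1⊕0⊕1⊕0⊕0⊕0 = 0
s8 (pos 8,9,10,11,12,13,14,15): 0⊕1⊕1⊕1⊕1⊕0⊕0⊕0 = 0
Syndrome s8…s1 = 0010 → error at position 2.
Flip position 2: 000001001111000 → 010001001111000

010001001111000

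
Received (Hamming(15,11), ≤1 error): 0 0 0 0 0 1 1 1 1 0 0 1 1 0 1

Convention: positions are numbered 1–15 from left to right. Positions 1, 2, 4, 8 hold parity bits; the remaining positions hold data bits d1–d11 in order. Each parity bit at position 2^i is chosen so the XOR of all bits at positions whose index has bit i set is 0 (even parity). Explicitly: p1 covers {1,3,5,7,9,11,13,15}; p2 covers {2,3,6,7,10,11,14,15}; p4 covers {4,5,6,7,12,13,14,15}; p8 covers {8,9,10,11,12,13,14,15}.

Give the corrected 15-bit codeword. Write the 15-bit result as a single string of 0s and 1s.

s1 (pos 1,3,5,7,9,11,13,15): 0⊕0⊕0⊕1⊕1⊕0⊕1⊕1 = 0
s2 (pos 2,3,6,7,10,11,14,15): 0⊕0⊕1⊕1⊕0⊕0⊕0⊕1 = 1
s4 (pos 4,5,6,7,12,13,14,15): 0⊕0⊕1⊕1⊕1⊕1⊕0⊕1 = 1
s8 (pos 8,9,10,11,12,13,14,15): 1⊕1⊕0⊕0⊕1⊕1⊕0⊕1 = 1
Syndrome s8…s1 = 1110 → error at position 14.
Flip position 14: 000001111001101 → 000001111001111

000001111001111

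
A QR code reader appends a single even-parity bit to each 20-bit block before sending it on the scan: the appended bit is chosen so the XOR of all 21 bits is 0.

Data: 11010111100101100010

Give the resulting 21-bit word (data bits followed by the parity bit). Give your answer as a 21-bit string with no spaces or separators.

110101111001011000101

XOR of the 20 data bits: 1⊕1⊕0⊕1⊕0⊕1⊕1⊕1⊕1⊕0⊕0⊕1⊕0⊕1⊕1⊕0⊕0⊕0⊕1⊕0 = 1
Parity bit = 1 (so all 21 bits XOR to 0).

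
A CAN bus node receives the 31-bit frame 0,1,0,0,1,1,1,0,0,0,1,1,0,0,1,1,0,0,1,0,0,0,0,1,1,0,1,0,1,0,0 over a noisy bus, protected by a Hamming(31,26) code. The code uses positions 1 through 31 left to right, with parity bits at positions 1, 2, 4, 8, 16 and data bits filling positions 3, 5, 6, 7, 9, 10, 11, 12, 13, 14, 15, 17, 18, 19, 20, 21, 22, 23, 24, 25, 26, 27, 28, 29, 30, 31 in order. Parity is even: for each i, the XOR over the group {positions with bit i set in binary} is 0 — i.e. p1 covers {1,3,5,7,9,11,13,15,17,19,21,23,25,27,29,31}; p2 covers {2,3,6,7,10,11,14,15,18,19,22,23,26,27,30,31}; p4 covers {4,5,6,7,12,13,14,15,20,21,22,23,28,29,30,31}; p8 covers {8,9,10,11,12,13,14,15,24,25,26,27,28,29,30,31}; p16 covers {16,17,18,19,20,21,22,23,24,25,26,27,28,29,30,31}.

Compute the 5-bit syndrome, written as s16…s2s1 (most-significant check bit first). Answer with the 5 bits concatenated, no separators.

s1 (pos 1,3,5,7,9,11,13,15,17,19,21,23,25,27,29,31): 0⊕0⊕1⊕1⊕0⊕1⊕0⊕1⊕0⊕1⊕0⊕0⊕1⊕1⊕1⊕0 = 0
s2 (pos 2,3,6,7,10,11,14,15,18,19,22,23,26,27,30,31): 1⊕0⊕1⊕1⊕0⊕1⊕0⊕1⊕0⊕1⊕0⊕0⊕0⊕1⊕0⊕0 = 1
s4 (pos 4,5,6,7,12,13,14,15,20,21,22,23,28,29,30,31): 0⊕1⊕1⊕1⊕1⊕0⊕0⊕1⊕0⊕0⊕0⊕0⊕0⊕1⊕0⊕0 = 0
s8 (pos 8,9,10,11,12,13,14,15,24,25,26,27,28,29,30,31): 0⊕0⊕0⊕1⊕1⊕0⊕0⊕1⊕1⊕1⊕0⊕1⊕0⊕1⊕0⊕0 = 1
s16 (pos 16,17,18,19,20,21,22,23,24,25,26,27,28,29,30,31): 1⊕0⊕0⊕1⊕0⊕0⊕0⊕0⊕1⊕1⊕0⊕1⊕0⊕1⊕0⊕0 = 0
Syndrome s16…s1 = 01010 → error at position 10.

01010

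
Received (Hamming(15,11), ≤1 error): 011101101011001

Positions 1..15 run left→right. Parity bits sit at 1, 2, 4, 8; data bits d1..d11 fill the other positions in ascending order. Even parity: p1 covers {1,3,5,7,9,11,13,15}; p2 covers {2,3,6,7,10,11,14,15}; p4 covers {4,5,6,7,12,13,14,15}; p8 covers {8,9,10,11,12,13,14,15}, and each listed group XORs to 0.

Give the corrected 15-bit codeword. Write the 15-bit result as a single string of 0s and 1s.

011111101011001

s1 (pos 1,3,5,7,9,11,13,15): 0⊕1⊕0⊕1⊕1⊕1⊕0⊕1 = 1
s2 (pos 2,3,6,7,10,11,14,15): 1⊕1⊕1⊕1⊕0⊕1⊕0⊕1 = 0
s4 (pos 4,5,6,7,12,13,14,15): 1⊕0⊕1⊕1⊕1⊕0⊕0⊕1 = 1
s8 (pos 8,9,10,11,12,13,14,15): 0⊕1⊕0⊕1⊕1⊕0⊕0⊕1 = 0
Syndrome s8…s1 = 0101 → error at position 5.
Flip position 5: 011101101011001 → 011111101011001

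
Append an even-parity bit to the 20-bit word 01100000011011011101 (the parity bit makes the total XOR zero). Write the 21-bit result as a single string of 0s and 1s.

XOR of the 20 data bits: 0⊕1⊕1⊕0⊕0⊕0⊕0⊕0⊕0⊕1⊕1⊕0⊕1⊕1⊕0⊕1⊕1⊕1⊕0⊕1 = 0
Parity bit = 0 (so all 21 bits XOR to 0).

011000000110110111010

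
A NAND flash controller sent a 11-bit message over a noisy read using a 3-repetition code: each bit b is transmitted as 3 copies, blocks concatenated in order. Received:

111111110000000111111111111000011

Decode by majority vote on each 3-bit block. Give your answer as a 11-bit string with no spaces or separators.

Block 1 (111): 3 ones → 1
Block 2 (111): 3 ones → 1
Block 3 (110): 2 ones → 1
Block 4 (000): 0 ones → 0
Block 5 (000): 0 ones → 0
Block 6 (111): 3 ones → 1
Block 7 (111): 3 ones → 1
Block 8 (111): 3 ones → 1
Block 9 (111): 3 ones → 1
Block 10 (000): 0 ones → 0
Block 11 (011): 2 ones → 1

11100111101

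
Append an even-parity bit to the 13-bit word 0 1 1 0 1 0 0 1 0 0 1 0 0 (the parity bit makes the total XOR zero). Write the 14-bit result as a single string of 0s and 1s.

XOR of the 13 data bits: 0⊕1⊕1⊕0⊕1⊕0⊕0⊕1⊕0⊕0⊕1⊕0⊕0 = 1
Parity bit = 1 (so all 14 bits XOR to 0).

01101001001001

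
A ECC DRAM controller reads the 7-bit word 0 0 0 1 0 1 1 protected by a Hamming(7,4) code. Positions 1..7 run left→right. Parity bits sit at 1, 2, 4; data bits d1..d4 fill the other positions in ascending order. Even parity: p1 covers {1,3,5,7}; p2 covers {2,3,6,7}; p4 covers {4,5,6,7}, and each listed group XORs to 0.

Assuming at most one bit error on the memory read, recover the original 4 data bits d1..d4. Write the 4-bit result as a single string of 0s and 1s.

s1 (pos 1,3,5,7): 0⊕0⊕0⊕1 = 1
s2 (pos 2,3,6,7): 0⊕0⊕1⊕1 = 0
s4 (pos 4,5,6,7): 1⊕0⊕1⊕1 = 1
Syndrome s4…s1 = 101 → error at position 5.
Flip position 5: 0001011 → 0001111
Read data bits from positions 3,5,6,7: 0111

0111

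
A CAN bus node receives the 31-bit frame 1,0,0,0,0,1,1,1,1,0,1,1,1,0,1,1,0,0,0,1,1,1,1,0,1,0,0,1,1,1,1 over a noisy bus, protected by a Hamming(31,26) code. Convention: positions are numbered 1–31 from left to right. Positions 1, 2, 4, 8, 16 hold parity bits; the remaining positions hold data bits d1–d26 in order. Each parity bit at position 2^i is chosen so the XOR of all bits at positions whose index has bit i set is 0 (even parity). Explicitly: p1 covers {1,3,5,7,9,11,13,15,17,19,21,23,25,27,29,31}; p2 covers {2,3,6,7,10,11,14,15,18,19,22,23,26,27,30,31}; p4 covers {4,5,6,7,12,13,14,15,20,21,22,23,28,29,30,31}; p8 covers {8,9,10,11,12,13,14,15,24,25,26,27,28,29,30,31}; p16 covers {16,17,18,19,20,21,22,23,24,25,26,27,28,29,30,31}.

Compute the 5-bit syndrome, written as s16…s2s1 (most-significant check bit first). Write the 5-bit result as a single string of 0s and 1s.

s1 (pos 1,3,5,7,9,11,13,15,17,19,21,23,25,27,29,31): 1⊕0⊕0⊕1⊕1⊕1⊕1⊕1⊕0⊕0⊕1⊕1⊕1⊕0⊕1⊕1 = 1
s2 (pos 2,3,6,7,10,11,14,15,18,19,22,23,26,27,30,31): 0⊕0⊕1⊕1⊕0⊕1⊕0⊕1⊕0⊕0⊕1⊕1⊕0⊕0⊕1⊕1 = 0
s4 (pos 4,5,6,7,12,13,14,15,20,21,22,23,28,29,30,31): 0⊕0⊕1⊕1⊕1⊕1⊕0⊕1⊕1⊕1⊕1⊕1⊕1⊕1⊕1⊕1 = 1
s8 (pos 8,9,10,11,12,13,14,15,24,25,26,27,28,29,30,31): 1⊕1⊕0⊕1⊕1⊕1⊕0⊕1⊕0⊕1⊕0⊕0⊕1⊕1⊕1⊕1 = 1
s16 (pos 16,17,18,19,20,21,22,23,24,25,26,27,28,29,30,31): 1⊕0⊕0⊕0⊕1⊕1⊕1⊕1⊕0⊕1⊕0⊕0⊕1⊕1⊕1⊕1 = 0
Syndrome s16…s1 = 01101 → error at position 13.

01101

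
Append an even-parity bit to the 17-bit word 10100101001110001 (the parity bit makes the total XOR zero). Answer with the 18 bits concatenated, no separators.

XOR of the 17 data bits: 1⊕0⊕1⊕0⊕0⊕1⊕0⊕1⊕0⊕0⊕1⊕1⊕1⊕0⊕0⊕0⊕1 = 0
Parity bit = 0 (so all 18 bits XOR to 0).

101001010011100010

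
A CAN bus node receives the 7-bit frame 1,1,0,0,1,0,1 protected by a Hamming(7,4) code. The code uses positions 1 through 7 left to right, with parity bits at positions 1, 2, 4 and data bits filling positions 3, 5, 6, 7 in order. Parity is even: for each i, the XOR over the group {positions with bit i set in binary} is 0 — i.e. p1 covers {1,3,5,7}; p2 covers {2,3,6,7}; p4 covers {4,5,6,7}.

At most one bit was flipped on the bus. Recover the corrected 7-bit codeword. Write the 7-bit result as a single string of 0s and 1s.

0100101

s1 (pos 1,3,5,7): 1⊕0⊕1⊕1 = 1
s2 (pos 2,3,6,7): 1⊕0⊕0⊕1 = 0
s4 (pos 4,5,6,7): 0⊕1⊕0⊕1 = 0
Syndrome s4…s1 = 001 → error at position 1.
Flip position 1: 1100101 → 0100101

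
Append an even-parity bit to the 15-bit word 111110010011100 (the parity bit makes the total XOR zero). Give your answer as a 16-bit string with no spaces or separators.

XOR of the 15 data bits: 1⊕1⊕1⊕1⊕1⊕0⊕0⊕1⊕0⊕0⊕1⊕1⊕1⊕0⊕0 = 1
Parity bit = 1 (so all 16 bits XOR to 0).

1111100100111001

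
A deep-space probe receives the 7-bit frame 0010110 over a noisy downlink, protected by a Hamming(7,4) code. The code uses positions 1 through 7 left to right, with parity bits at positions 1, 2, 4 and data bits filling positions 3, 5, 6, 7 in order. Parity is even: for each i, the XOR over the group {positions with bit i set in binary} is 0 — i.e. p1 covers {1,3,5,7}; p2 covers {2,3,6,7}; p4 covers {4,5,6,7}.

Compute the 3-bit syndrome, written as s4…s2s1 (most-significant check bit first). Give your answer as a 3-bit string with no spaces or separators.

s1 (pos 1,3,5,7): 0⊕1⊕1⊕0 = 0
s2 (pos 2,3,6,7): 0⊕1⊕1⊕0 = 0
s4 (pos 4,5,6,7): 0⊕1⊕1⊕0 = 0
Syndrome s4…s1 = 000 → no error.

000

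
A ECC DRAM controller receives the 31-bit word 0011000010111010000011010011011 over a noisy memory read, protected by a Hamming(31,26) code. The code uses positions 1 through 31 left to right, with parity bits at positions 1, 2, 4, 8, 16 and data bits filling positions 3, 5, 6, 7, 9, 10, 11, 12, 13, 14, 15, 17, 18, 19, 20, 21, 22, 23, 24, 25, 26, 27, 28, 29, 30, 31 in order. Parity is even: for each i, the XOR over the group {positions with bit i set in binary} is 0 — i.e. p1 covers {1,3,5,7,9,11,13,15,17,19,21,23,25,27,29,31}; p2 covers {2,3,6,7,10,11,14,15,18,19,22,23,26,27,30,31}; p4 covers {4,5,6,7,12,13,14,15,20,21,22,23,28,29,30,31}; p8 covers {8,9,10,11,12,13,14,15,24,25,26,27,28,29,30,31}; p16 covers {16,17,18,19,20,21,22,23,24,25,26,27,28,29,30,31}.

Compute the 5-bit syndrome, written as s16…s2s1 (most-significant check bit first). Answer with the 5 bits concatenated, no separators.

s1 (pos 1,3,5,7,9,11,13,15,17,19,21,23,25,27,29,31): 0⊕1⊕0⊕0⊕1⊕1⊕1⊕1⊕0⊕0⊕1⊕0⊕0⊕1⊕0⊕1 = 0
s2 (pos 2,3,6,7,10,11,14,15,18,19,22,23,26,27,30,31): 0⊕1⊕0⊕0⊕0⊕1⊕0⊕1⊕0⊕0⊕1⊕0⊕0⊕1⊕1⊕1 = 1
s4 (pos 4,5,6,7,12,13,14,15,20,21,22,23,28,29,30,31): 1⊕0⊕0⊕0⊕1⊕1⊕0⊕1⊕0⊕1⊕1⊕0⊕1⊕0⊕1⊕1 = 1
s8 (pos 8,9,10,11,12,13,14,15,24,25,26,27,28,29,30,31): 0⊕1⊕0⊕1⊕1⊕1⊕0⊕1⊕1⊕0⊕0⊕1⊕1⊕0⊕1⊕1 = 0
s16 (pos 16,17,18,19,20,21,22,23,24,25,26,27,28,29,30,31): 0⊕0⊕0⊕0⊕0⊕1⊕1⊕0⊕1⊕0⊕0⊕1⊕1⊕0⊕1⊕1 = 1
Syndrome s16…s1 = 10110 → error at position 22.

10110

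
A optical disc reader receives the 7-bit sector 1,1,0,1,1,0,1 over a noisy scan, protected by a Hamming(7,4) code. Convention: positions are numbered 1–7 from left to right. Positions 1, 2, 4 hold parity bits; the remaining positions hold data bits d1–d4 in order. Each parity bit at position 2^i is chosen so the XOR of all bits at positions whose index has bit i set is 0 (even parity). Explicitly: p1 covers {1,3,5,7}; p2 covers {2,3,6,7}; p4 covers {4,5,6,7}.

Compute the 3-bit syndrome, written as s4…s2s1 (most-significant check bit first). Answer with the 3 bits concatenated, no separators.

101

s1 (pos 1,3,5,7): 1⊕0⊕1⊕1 = 1
s2 (pos 2,3,6,7): 1⊕0⊕0⊕1 = 0
s4 (pos 4,5,6,7): 1⊕1⊕0⊕1 = 1
Syndrome s4…s1 = 101 → error at position 5.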